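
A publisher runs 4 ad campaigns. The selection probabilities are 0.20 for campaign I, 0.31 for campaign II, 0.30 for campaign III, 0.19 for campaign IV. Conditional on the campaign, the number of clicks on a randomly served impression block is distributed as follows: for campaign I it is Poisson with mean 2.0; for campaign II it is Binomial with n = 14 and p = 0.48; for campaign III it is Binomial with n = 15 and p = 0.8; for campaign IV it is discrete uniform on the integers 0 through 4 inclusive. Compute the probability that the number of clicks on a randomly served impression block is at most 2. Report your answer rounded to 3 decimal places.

0.252

Conditional on each campaign, P(X ≤ 2): I: 0.676676; II: 0.00966686; III: 5.70491e-08; IV: 0.6.
By total probability, P(X ≤ 2) = 0.2·0.676676 + 0.31·0.00966686 + 0.3·5.70491e-08 + 0.19·0.6 = 0.252332.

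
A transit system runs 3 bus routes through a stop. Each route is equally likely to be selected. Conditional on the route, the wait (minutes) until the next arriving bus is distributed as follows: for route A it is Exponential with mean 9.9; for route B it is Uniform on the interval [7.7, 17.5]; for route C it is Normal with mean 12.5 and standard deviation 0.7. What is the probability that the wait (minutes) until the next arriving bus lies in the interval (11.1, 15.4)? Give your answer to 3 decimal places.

Conditional on each route, P(11.1 < X < 15.4): A: 0.114812; B: 0.438776; C: 0.977233.
By total probability, P(11.1 < X < 15.4) = 0.333333·0.114812 + 0.333333·0.438776 + 0.333333·0.977233 = 0.510274.

0.510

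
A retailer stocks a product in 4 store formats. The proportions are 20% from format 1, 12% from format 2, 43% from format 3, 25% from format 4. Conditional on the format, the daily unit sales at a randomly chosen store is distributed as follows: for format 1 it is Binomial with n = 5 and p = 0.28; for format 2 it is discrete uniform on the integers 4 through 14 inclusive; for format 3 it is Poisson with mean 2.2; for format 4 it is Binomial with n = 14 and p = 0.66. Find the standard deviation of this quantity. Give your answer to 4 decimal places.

Per component, 1: μ=1.4, E[X²]=2.968; 2: μ=9, E[X²]=91; 3: μ=2.2, E[X²]=7.04; 4: μ=9.24, E[X²]=88.5192.
E[X] = 0.2·1.4 + 0.12·9 + 0.43·2.2 + 0.25·9.24 = 4.616.
E[X²] = 0.2·2.968 + 0.12·91 + 0.43·7.04 + 0.25·88.5192 = 36.6706.
Var(X) = E[X²] − (E[X])² = 36.6706 − 21.3075 = 15.3631.
SD(X) = √15.3631 = 3.91958.

3.9196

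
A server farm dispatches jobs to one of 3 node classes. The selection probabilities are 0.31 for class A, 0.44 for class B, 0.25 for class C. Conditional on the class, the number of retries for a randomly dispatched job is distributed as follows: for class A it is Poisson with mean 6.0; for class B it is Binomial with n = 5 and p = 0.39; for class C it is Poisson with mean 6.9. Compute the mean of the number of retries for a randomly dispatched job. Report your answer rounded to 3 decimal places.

Component means — A: 6; B: 1.95; C: 6.9.
E[X] = 0.31·6 + 0.44·1.95 + 0.25·6.9 = 4.443.

4.443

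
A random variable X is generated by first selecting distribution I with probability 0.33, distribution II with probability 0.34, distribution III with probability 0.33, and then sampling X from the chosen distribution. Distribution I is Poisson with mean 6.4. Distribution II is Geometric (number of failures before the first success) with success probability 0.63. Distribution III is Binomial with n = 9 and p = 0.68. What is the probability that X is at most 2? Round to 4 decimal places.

Conditional on each component, P(X ≤ 2): I: 0.0463242; II: 0.949347; III: 0.00642774.
By total probability, P(X ≤ 2) = 0.33·0.0463242 + 0.34·0.949347 + 0.33·0.00642774 = 0.340186.

0.3402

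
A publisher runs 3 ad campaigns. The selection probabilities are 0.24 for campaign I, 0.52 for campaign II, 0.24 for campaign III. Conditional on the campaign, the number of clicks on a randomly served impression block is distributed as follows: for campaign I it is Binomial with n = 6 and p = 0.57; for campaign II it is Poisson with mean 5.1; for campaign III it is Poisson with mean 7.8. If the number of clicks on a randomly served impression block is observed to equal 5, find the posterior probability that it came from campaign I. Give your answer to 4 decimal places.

0.2450

Likelihoods P(X=5 | ·): I: 0.155237; II: 0.175294; III: 0.0985814.
Posterior ∝ prior × likelihood. Numerator for I: 0.24·0.155237 = 0.0372568.
Normalizing constant: 0.24·0.155237 + 0.52·0.175294 + 0.24·0.0985814 = 0.152069.
P(I | observation) = 0.0372568 / 0.152069 = 0.244999.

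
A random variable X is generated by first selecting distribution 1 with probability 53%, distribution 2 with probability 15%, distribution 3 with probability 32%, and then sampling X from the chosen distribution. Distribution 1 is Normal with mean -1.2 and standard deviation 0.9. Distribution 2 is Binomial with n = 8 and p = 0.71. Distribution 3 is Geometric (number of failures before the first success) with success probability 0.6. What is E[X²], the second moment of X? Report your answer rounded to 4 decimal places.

6.7767

For each component E[X²] = Var + (mean)², giving 1: 2.25; 2: 33.9096; 3: 1.55556.
Overall E[X²] = 0.53·2.25 + 0.15·33.9096 + 0.32·1.55556 = 6.77672.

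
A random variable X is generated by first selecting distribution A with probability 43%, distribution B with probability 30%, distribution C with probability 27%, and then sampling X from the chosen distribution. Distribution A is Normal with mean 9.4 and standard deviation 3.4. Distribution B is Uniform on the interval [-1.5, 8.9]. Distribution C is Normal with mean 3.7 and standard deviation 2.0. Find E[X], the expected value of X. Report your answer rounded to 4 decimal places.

6.1510

Component means — A: 9.4; B: 3.7; C: 3.7.
E[X] = 0.43·9.4 + 0.3·3.7 + 0.27·3.7 = 6.151.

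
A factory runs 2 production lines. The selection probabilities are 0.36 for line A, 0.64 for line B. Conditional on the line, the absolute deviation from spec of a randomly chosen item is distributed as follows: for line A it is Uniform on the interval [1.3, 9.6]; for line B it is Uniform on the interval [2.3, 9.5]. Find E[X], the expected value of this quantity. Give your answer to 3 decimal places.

5.738

Component means — A: 5.45; B: 5.9.
E[X] = 0.36·5.45 + 0.64·5.9 = 5.738.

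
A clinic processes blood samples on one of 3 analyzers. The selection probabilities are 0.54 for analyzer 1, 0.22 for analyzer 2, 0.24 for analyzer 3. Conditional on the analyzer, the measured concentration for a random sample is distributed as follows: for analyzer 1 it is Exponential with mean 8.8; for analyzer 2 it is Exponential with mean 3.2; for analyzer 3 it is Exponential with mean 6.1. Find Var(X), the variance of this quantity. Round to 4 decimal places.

58.1152

Per component, 1: μ=8.8, E[X²]=154.88; 2: μ=3.2, E[X²]=20.48; 3: μ=6.1, E[X²]=74.42.
E[X] = 0.54·8.8 + 0.22·3.2 + 0.24·6.1 = 6.92.
E[X²] = 0.54·154.88 + 0.22·20.48 + 0.24·74.42 = 106.002.
Var(X) = E[X²] − (E[X])² = 106.002 − 47.8864 = 58.1152.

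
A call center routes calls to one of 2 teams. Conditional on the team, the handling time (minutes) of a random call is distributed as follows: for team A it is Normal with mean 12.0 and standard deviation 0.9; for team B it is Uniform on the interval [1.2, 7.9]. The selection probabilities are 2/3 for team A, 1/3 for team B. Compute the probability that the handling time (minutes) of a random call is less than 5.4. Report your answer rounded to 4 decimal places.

Conditional on each team, P(X < 5.4): A: 1.12244e-13; B: 0.626866.
By total probability, P(X < 5.4) = 0.666667·1.12244e-13 + 0.333333·0.626866 = 0.208955.

0.2090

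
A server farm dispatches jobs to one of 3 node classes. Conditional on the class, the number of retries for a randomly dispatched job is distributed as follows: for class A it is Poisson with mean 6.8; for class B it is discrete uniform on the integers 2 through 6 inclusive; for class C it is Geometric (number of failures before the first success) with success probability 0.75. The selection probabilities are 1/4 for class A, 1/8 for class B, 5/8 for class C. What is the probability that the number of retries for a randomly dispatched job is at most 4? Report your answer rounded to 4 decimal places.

0.7474

Conditional on each class, P(X ≤ 4): A: 0.192031; B: 0.6; C: 0.999023.
By total probability, P(X ≤ 4) = 0.25·0.192031 + 0.125·0.6 + 0.625·0.999023 = 0.747397.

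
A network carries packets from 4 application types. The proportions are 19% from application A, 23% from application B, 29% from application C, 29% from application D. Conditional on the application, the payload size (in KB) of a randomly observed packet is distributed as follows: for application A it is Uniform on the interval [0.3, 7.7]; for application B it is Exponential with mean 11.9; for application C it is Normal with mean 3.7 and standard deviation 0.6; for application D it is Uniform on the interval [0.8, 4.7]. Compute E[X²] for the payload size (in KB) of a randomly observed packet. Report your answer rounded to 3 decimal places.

For each component E[X²] = Var + (mean)², giving A: 20.5633; B: 283.22; C: 14.05; D: 8.83.
Overall E[X²] = 0.19·20.5633 + 0.23·283.22 + 0.29·14.05 + 0.29·8.83 = 75.6828.

75.683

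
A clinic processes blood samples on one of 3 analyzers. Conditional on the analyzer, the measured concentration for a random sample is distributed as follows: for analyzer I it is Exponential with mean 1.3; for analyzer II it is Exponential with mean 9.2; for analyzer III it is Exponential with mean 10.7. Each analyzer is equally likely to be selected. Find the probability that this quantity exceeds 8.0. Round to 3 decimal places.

Conditional on each analyzer, P(X > 8.0): I: 0.00212529; II: 0.419134; III: 0.473472.
By total probability, P(X > 8.0) = 0.333333·0.00212529 + 0.333333·0.419134 + 0.333333·0.473472 = 0.298244.

0.298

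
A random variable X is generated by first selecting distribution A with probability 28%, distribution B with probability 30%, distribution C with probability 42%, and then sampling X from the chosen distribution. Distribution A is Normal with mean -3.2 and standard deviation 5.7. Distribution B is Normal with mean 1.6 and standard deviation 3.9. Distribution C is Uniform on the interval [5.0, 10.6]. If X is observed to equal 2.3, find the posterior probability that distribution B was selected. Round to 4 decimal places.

Likelihoods f(2.3 | ·): A: 0.0439399; B: 0.100658; C: 0.
Posterior ∝ prior × likelihood. Numerator for B: 0.3·0.100658 = 0.0301975.
Normalizing constant: 0.28·0.0439399 + 0.3·0.100658 + 0.42·0 = 0.0425007.
P(B | observation) = 0.0301975 / 0.0425007 = 0.710518.

0.7105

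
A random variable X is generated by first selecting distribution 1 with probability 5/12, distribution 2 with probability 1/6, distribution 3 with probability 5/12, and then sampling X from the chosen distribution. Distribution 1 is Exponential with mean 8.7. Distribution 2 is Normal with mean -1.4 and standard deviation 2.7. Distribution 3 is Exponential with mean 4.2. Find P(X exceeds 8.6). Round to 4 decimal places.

Conditional on each component, P(X > 8.6): 1: 0.372132; 2: 0.000106237; 3: 0.129042.
By total probability, P(X > 8.6) = 0.416667·0.372132 + 0.166667·0.000106237 + 0.416667·0.129042 = 0.20884.

0.2088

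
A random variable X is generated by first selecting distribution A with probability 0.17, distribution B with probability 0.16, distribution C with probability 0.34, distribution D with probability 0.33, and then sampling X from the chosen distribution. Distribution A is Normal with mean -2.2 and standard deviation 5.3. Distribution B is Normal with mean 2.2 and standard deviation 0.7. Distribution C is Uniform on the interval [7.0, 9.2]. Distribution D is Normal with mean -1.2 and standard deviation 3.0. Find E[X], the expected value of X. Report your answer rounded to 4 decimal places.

2.3360

Component means — A: -2.2; B: 2.2; C: 8.1; D: -1.2.
E[X] = 0.17·-2.2 + 0.16·2.2 + 0.34·8.1 + 0.33·-1.2 = 2.336.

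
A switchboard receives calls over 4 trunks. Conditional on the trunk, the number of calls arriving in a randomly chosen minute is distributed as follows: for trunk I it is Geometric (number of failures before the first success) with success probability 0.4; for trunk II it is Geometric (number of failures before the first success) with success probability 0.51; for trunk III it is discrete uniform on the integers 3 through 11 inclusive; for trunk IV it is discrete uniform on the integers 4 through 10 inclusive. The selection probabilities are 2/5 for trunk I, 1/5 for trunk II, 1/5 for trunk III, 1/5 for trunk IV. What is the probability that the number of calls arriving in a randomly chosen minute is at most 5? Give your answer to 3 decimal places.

Conditional on each trunk, P(X ≤ 5): I: 0.953344; II: 0.986159; III: 0.333333; IV: 0.285714.
By total probability, P(X ≤ 5) = 0.4·0.953344 + 0.2·0.986159 + 0.2·0.333333 + 0.2·0.285714 = 0.702379.

0.702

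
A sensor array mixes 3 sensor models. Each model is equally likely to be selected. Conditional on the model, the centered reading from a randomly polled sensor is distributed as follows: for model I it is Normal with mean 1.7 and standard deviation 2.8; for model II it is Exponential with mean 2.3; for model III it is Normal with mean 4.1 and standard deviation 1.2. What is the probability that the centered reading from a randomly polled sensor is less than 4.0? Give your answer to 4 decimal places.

Conditional on each model, P(X < 4.0): I: 0.794299; II: 0.824327; III: 0.466793.
By total probability, P(X < 4.0) = 0.333333·0.794299 + 0.333333·0.824327 + 0.333333·0.466793 = 0.69514.

0.6951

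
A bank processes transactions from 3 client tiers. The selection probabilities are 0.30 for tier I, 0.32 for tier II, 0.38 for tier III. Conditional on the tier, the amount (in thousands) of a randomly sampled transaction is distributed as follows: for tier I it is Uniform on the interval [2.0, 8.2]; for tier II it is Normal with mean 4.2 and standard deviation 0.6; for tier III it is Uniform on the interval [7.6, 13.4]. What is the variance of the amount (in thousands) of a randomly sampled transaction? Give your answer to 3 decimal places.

10.370

Per component, I: μ=5.1, E[X²]=29.2133; II: μ=4.2, E[X²]=18; III: μ=10.5, E[X²]=113.053.
E[X] = 0.3·5.1 + 0.32·4.2 + 0.38·10.5 = 6.864.
E[X²] = 0.3·29.2133 + 0.32·18 + 0.38·113.053 = 57.4843.
Var(X) = E[X²] − (E[X])² = 57.4843 − 47.1145 = 10.3698.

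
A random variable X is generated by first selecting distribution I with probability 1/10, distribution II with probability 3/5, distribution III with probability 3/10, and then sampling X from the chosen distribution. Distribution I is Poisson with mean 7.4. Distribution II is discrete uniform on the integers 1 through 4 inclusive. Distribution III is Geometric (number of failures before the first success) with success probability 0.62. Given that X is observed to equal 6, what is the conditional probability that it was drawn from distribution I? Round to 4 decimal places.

0.9614

Likelihoods P(X=6 | ·): I: 0.139405; II: 0; III: 0.00186678.
Posterior ∝ prior × likelihood. Numerator for I: 0.1·0.139405 = 0.0139405.
Normalizing constant: 0.1·0.139405 + 0.6·0 + 0.3·0.00186678 = 0.0145005.
P(I | observation) = 0.0139405 / 0.0145005 = 0.961378.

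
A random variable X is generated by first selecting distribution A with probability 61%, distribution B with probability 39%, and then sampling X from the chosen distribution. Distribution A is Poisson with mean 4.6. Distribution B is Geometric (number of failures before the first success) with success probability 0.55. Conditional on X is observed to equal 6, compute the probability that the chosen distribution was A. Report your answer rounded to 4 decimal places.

0.9784

Likelihoods P(X=6 | ·): A: 0.13227; B: 0.00456707.
Posterior ∝ prior × likelihood. Numerator for A: 0.61·0.13227 = 0.0806844.
Normalizing constant: 0.61·0.13227 + 0.39·0.00456707 = 0.0824656.
P(A | observation) = 0.0806844 / 0.0824656 = 0.978401.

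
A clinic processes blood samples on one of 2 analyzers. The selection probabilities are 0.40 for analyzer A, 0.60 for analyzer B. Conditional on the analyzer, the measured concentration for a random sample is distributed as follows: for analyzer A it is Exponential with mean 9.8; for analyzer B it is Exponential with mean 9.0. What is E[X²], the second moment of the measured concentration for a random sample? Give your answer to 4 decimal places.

For each component E[X²] = Var + (mean)², giving A: 192.08; B: 162.
Overall E[X²] = 0.4·192.08 + 0.6·162 = 174.032.

174.0320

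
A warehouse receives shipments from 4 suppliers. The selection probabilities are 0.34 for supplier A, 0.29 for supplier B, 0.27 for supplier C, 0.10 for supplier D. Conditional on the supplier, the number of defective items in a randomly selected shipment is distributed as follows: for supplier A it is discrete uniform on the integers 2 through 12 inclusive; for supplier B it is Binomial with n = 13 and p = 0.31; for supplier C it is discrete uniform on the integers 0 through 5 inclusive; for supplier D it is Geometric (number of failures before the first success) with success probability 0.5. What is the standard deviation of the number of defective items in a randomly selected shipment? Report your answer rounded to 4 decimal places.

3.1076

Per component, A: μ=7, E[X²]=59; B: μ=4.03, E[X²]=19.0216; C: μ=2.5, E[X²]=9.16667; D: μ=1, E[X²]=3.
E[X] = 0.34·7 + 0.29·4.03 + 0.27·2.5 + 0.1·1 = 4.3237.
E[X²] = 0.34·59 + 0.29·19.0216 + 0.27·9.16667 + 0.1·3 = 28.3513.
Var(X) = E[X²] − (E[X])² = 28.3513 − 18.6944 = 9.65688.
SD(X) = √9.65688 = 3.10755.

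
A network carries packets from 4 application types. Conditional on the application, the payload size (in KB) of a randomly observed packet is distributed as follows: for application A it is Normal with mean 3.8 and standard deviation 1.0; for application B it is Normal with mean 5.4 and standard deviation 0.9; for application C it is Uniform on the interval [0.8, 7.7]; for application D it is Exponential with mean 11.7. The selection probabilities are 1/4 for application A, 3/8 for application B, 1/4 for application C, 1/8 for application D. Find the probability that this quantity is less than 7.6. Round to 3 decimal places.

0.928

Conditional on each application, P(X < 7.6): A: 0.999928; B: 0.992746; C: 0.985507; D: 0.477731.
By total probability, P(X < 7.6) = 0.25·0.999928 + 0.375·0.992746 + 0.25·0.985507 + 0.125·0.477731 = 0.928355.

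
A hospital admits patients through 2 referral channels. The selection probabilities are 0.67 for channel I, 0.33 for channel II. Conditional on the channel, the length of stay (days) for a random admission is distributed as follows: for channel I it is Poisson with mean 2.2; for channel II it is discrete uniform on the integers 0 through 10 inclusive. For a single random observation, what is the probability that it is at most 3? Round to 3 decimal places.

Conditional on each channel, P(X ≤ 3): I: 0.819352; II: 0.363636.
By total probability, P(X ≤ 3) = 0.67·0.819352 + 0.33·0.363636 = 0.668966.

0.669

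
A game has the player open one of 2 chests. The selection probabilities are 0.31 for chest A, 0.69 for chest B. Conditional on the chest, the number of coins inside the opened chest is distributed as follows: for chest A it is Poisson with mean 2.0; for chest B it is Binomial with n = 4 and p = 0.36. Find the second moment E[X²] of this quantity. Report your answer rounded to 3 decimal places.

For each component E[X²] = Var + (mean)², giving A: 6; B: 2.9952.
Overall E[X²] = 0.31·6 + 0.69·2.9952 = 3.92669.

3.927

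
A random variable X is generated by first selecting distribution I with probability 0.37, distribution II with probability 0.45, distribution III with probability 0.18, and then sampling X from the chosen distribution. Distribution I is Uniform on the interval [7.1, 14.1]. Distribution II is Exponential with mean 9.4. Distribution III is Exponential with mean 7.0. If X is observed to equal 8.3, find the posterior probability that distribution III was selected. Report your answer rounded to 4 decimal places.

Likelihoods f(8.3 | ·): I: 0.142857; II: 0.0439946; III: 0.0436468.
Posterior ∝ prior × likelihood. Numerator for III: 0.18·0.0436468 = 0.00785643.
Normalizing constant: 0.37·0.142857 + 0.45·0.0439946 + 0.18·0.0436468 = 0.0805111.
P(III | observation) = 0.00785643 / 0.0805111 = 0.0975819.

0.0976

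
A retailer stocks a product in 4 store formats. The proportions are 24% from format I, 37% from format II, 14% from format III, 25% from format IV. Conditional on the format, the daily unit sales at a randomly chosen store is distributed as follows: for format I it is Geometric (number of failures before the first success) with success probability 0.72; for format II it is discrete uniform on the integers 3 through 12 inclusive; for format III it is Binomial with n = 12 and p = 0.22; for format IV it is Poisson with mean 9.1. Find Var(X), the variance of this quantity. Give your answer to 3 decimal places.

Per component, I: μ=0.388889, E[X²]=0.691358; II: μ=7.5, E[X²]=64.5; III: μ=2.64, E[X²]=9.0288; IV: μ=9.1, E[X²]=91.91.
E[X] = 0.24·0.388889 + 0.37·7.5 + 0.14·2.64 + 0.25·9.1 = 5.51293.
E[X²] = 0.24·0.691358 + 0.37·64.5 + 0.14·9.0288 + 0.25·91.91 = 48.2725.
Var(X) = E[X²] − (E[X])² = 48.2725 − 30.3924 = 17.88.

17.880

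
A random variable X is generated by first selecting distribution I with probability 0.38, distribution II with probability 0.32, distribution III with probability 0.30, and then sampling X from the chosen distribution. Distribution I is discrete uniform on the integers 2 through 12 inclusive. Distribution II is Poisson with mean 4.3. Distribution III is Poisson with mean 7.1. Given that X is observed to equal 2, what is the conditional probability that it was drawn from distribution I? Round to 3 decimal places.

Likelihoods P(X=2 | ·): I: 0.0909091; II: 0.125441; III: 0.0207968.
Posterior ∝ prior × likelihood. Numerator for I: 0.38·0.0909091 = 0.0345455.
Normalizing constant: 0.38·0.0909091 + 0.32·0.125441 + 0.3·0.0207968 = 0.0809257.
P(I | observation) = 0.0345455 / 0.0809257 = 0.426879.

0.427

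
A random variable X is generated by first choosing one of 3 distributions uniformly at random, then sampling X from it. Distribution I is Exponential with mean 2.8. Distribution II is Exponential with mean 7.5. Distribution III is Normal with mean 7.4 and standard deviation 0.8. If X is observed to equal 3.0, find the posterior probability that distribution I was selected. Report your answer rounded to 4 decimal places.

Likelihoods f(3.0 | ·): I: 0.122328; II: 0.089376; III: 1.34622e-07.
Posterior ∝ prior × likelihood. Numerator for I: 0.333333·0.122328 = 0.0407761.
Normalizing constant: 0.333333·0.122328 + 0.333333·0.089376 + 0.333333·1.34622e-07 = 0.0705681.
P(I | observation) = 0.0407761 / 0.0705681 = 0.577826.

0.5778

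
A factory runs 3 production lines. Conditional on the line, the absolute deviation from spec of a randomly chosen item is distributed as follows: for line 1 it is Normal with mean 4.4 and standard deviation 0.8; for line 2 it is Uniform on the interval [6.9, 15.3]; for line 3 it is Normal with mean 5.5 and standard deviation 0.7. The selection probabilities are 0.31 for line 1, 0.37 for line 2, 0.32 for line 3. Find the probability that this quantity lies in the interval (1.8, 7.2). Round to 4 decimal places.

Conditional on each line, P(1.8 < X < 7.2): 1: 0.99919; 2: 0.0357143; 3: 0.992421.
By total probability, P(1.8 < X < 7.2) = 0.31·0.99919 + 0.37·0.0357143 + 0.32·0.992421 = 0.640538.

0.6405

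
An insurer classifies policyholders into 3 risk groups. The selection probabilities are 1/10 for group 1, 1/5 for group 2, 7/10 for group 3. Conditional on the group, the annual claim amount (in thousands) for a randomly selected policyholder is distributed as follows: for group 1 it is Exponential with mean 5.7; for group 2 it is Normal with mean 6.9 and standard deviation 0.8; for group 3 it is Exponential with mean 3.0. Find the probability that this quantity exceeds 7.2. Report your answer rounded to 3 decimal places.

0.163

Conditional on each group, P(X > 7.2): 1: 0.28276; 2: 0.35383; 3: 0.090718.
By total probability, P(X > 7.2) = 0.1·0.28276 + 0.2·0.35383 + 0.7·0.090718 = 0.162545.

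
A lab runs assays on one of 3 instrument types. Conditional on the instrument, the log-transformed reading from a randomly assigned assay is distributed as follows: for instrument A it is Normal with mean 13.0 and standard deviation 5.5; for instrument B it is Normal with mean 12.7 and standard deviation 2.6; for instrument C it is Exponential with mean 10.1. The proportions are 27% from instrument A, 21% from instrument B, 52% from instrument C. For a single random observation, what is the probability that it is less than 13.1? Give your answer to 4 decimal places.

0.6327

Conditional on each instrument, P(X < 13.1): A: 0.507253; B: 0.561134; C: 0.726658.
By total probability, P(X < 13.1) = 0.27·0.507253 + 0.21·0.561134 + 0.52·0.726658 = 0.632658.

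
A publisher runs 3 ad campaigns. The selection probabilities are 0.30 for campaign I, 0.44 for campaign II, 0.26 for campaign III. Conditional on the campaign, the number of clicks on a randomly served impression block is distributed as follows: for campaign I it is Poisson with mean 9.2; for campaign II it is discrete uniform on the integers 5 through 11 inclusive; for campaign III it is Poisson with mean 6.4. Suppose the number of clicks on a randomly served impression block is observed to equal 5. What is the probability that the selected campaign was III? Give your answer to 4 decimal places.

Likelihoods P(X=5 | ·): I: 0.0554943; II: 0.142857; III: 0.148674.
Posterior ∝ prior × likelihood. Numerator for III: 0.26·0.148674 = 0.0386551.
Normalizing constant: 0.3·0.0554943 + 0.44·0.142857 + 0.26·0.148674 = 0.118161.
P(III | observation) = 0.0386551 / 0.118161 = 0.327141.

0.3271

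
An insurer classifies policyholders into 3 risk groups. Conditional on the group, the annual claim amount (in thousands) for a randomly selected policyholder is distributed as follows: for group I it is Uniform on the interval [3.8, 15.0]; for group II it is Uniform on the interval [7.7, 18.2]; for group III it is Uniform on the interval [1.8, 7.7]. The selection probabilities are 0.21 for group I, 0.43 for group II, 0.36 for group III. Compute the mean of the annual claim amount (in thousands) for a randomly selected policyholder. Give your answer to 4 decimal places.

Component means — I: 9.4; II: 12.95; III: 4.75.
E[X] = 0.21·9.4 + 0.43·12.95 + 0.36·4.75 = 9.2525.

9.2525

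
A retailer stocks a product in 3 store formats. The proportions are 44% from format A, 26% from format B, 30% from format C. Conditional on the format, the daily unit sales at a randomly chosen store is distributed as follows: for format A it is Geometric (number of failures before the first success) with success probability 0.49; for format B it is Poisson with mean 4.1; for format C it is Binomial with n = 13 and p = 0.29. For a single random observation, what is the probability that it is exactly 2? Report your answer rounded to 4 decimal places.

0.1378

Conditional on each format, P(X = 2): A: 0.127449; B: 0.139293; C: 0.151612.
By total probability, P(X = 2) = 0.44·0.127449 + 0.26·0.139293 + 0.3·0.151612 = 0.137777.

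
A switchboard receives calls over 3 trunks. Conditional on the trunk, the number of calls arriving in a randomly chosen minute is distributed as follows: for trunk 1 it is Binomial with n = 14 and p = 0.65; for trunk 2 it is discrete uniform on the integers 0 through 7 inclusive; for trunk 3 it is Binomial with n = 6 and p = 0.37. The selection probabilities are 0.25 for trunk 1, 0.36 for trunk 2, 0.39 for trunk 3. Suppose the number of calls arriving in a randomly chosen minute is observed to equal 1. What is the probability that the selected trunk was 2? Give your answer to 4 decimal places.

0.3437

Likelihoods P(X=1 | ·): 1: 1.07628e-05; 2: 0.125; 3: 0.220321.
Posterior ∝ prior × likelihood. Numerator for 2: 0.36·0.125 = 0.045.
Normalizing constant: 0.25·1.07628e-05 + 0.36·0.125 + 0.39·0.220321 = 0.130928.
P(2 | observation) = 0.045 / 0.130928 = 0.343701.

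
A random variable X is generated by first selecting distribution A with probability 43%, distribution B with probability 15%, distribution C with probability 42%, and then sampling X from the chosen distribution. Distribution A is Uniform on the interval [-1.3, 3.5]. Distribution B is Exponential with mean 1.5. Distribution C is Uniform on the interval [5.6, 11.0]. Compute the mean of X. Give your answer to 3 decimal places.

Component means — A: 1.1; B: 1.5; C: 8.3.
E[X] = 0.43·1.1 + 0.15·1.5 + 0.42·8.3 = 4.184.

4.184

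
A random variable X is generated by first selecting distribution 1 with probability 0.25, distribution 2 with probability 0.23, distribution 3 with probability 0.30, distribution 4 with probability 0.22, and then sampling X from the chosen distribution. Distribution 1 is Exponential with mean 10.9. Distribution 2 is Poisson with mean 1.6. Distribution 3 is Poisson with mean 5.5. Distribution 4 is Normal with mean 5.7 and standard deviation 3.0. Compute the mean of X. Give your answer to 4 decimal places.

Component means — 1: 10.9; 2: 1.6; 3: 5.5; 4: 5.7.
E[X] = 0.25·10.9 + 0.23·1.6 + 0.3·5.5 + 0.22·5.7 = 5.997.

5.9970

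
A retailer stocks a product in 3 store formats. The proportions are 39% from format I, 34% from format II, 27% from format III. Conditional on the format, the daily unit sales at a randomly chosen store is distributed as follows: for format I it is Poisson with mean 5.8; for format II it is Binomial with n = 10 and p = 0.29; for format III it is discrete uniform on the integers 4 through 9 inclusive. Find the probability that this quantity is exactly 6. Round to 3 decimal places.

Conditional on each format, P(X = 6): I: 0.160076; II: 0.0317425; III: 0.166667.
By total probability, P(X = 6) = 0.39·0.160076 + 0.34·0.0317425 + 0.27·0.166667 = 0.118222.

0.118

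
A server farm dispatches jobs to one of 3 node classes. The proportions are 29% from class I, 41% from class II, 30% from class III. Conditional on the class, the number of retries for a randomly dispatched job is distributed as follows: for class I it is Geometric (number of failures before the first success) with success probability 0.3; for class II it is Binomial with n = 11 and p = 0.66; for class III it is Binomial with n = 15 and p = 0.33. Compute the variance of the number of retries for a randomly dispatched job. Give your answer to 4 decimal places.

Per component, I: μ=2.33333, E[X²]=13.2222; II: μ=7.26, E[X²]=55.176; III: μ=4.95, E[X²]=27.819.
E[X] = 0.29·2.33333 + 0.41·7.26 + 0.3·4.95 = 5.13827.
E[X²] = 0.29·13.2222 + 0.41·55.176 + 0.3·27.819 = 34.8023.
Var(X) = E[X²] − (E[X])² = 34.8023 − 26.4018 = 8.40052.

8.4005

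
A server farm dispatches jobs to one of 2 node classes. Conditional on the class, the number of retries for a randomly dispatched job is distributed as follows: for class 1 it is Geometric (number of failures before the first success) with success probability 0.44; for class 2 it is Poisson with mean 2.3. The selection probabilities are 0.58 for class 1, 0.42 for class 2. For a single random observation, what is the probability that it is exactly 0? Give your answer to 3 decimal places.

0.297

Conditional on each class, P(X = 0): 1: 0.44; 2: 0.100259.
By total probability, P(X = 0) = 0.58·0.44 + 0.42·0.100259 = 0.297309.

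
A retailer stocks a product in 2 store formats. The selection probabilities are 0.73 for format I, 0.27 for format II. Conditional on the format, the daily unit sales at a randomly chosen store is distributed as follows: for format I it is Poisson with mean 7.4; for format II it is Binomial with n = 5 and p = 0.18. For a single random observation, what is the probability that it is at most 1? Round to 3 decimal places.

Conditional on each format, P(X ≤ 1): I: 0.00513452; II: 0.777649.
By total probability, P(X ≤ 1) = 0.73·0.00513452 + 0.27·0.777649 = 0.213714.

0.214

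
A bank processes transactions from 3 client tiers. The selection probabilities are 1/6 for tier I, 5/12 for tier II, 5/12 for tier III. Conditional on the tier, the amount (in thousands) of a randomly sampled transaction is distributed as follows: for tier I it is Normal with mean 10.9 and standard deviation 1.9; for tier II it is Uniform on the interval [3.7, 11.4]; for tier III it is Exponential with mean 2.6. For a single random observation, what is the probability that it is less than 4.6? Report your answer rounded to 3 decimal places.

0.394

Conditional on each tier, P(X < 4.6): I: 0.000456923; II: 0.116883; III: 0.829536.
By total probability, P(X < 4.6) = 0.166667·0.000456923 + 0.416667·0.116883 + 0.416667·0.829536 = 0.394417.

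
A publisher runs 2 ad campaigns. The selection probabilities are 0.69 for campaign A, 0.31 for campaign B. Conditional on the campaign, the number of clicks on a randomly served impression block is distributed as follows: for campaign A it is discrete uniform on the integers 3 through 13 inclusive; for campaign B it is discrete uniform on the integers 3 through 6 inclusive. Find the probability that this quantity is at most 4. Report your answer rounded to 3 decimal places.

0.280

Conditional on each campaign, P(X ≤ 4): A: 0.181818; B: 0.5.
By total probability, P(X ≤ 4) = 0.69·0.181818 + 0.31·0.5 = 0.280455.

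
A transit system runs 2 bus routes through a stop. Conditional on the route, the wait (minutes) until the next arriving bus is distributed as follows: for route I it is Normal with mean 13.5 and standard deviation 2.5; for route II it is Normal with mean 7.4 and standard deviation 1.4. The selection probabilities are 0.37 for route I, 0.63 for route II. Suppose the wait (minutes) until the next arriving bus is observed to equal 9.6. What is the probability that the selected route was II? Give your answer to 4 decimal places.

Likelihoods f(9.6 | ·): I: 0.0472629; II: 0.0829013.
Posterior ∝ prior × likelihood. Numerator for II: 0.63·0.0829013 = 0.0522278.
Normalizing constant: 0.37·0.0472629 + 0.63·0.0829013 = 0.0697151.
P(II | observation) = 0.0522278 / 0.0697151 = 0.749161.

0.7492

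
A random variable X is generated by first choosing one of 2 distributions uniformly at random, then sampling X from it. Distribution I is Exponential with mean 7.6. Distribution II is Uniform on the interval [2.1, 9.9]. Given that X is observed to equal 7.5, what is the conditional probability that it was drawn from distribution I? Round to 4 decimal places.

Likelihoods f(7.5 | ·): I: 0.0490463; II: 0.128205.
Posterior ∝ prior × likelihood. Numerator for I: 0.5·0.0490463 = 0.0245232.
Normalizing constant: 0.5·0.0490463 + 0.5·0.128205 = 0.0886257.
P(I | observation) = 0.0245232 / 0.0886257 = 0.276705.

0.2767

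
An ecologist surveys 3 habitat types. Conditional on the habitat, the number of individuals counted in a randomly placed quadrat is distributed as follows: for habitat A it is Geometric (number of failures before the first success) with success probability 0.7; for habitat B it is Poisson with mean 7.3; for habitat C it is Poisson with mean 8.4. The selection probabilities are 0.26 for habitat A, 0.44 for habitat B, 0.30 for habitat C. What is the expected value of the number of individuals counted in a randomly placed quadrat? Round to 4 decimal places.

5.8434

Component means — A: 0.428571; B: 7.3; C: 8.4.
E[X] = 0.26·0.428571 + 0.44·7.3 + 0.3·8.4 = 5.84343.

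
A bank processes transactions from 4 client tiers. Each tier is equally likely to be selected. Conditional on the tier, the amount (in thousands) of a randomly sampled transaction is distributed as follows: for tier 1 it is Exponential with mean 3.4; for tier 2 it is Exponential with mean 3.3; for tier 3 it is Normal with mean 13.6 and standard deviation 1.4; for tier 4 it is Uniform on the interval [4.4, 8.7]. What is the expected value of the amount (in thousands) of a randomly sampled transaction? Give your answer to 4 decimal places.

Component means — 1: 3.4; 2: 3.3; 3: 13.6; 4: 6.55.
E[X] = 0.25·3.4 + 0.25·3.3 + 0.25·13.6 + 0.25·6.55 = 6.7125.

6.7125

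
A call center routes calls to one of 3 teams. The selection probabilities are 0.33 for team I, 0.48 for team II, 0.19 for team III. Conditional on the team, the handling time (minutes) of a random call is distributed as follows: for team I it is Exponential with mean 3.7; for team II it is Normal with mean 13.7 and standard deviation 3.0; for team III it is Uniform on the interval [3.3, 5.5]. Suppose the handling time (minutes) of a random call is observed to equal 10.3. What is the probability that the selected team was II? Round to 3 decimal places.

Likelihoods f(10.3 | ·): I: 0.0167038; II: 0.0699641; III: 0.
Posterior ∝ prior × likelihood. Numerator for II: 0.48·0.0699641 = 0.0335828.
Normalizing constant: 0.33·0.0167038 + 0.48·0.0699641 + 0.19·0 = 0.039095.
P(II | observation) = 0.0335828 / 0.039095 = 0.859003.

0.859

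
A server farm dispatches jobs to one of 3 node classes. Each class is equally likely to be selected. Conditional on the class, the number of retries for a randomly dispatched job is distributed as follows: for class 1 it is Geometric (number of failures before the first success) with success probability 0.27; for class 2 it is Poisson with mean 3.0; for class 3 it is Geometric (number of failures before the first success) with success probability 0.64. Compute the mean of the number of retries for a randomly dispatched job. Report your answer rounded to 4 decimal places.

2.0887

Component means — 1: 2.7037; 2: 3; 3: 0.5625.
E[X] = 0.333333·2.7037 + 0.333333·3 + 0.333333·0.5625 = 2.08873.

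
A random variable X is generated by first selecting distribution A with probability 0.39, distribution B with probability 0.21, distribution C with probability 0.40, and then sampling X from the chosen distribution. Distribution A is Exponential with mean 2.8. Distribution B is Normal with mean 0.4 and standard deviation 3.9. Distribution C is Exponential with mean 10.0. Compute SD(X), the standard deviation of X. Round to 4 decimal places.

7.9090

Per component, A: μ=2.8, E[X²]=15.68; B: μ=0.4, E[X²]=15.37; C: μ=10, E[X²]=200.
E[X] = 0.39·2.8 + 0.21·0.4 + 0.4·10 = 5.176.
E[X²] = 0.39·15.68 + 0.21·15.37 + 0.4·200 = 89.3429.
Var(X) = E[X²] − (E[X])² = 89.3429 − 26.791 = 62.5519.
SD(X) = √62.5519 = 7.90898.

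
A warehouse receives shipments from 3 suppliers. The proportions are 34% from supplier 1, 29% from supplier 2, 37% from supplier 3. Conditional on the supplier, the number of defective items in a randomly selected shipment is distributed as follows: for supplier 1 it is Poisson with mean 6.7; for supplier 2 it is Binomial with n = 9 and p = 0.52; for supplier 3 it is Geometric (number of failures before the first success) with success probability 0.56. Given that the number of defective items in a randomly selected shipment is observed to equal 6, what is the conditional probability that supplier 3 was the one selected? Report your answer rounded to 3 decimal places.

0.014

Likelihoods P(X=6 | ·): 1: 0.154648; 2: 0.183664; 3: 0.00406354.
Posterior ∝ prior × likelihood. Numerator for 3: 0.37·0.00406354 = 0.00150351.
Normalizing constant: 0.34·0.154648 + 0.29·0.183664 + 0.37·0.00406354 = 0.107346.
P(3 | observation) = 0.00150351 / 0.107346 = 0.0140062.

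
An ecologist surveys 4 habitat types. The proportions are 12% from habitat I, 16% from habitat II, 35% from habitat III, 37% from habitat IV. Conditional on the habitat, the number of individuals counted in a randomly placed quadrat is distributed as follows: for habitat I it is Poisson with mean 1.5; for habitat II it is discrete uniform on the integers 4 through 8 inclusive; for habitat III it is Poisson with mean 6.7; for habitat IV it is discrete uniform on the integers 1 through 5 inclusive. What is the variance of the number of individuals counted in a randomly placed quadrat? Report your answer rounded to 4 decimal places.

Per component, I: μ=1.5, E[X²]=3.75; II: μ=6, E[X²]=38; III: μ=6.7, E[X²]=51.59; IV: μ=3, E[X²]=11.
E[X] = 0.12·1.5 + 0.16·6 + 0.35·6.7 + 0.37·3 = 4.595.
E[X²] = 0.12·3.75 + 0.16·38 + 0.35·51.59 + 0.37·11 = 28.6565.
Var(X) = E[X²] − (E[X])² = 28.6565 − 21.114 = 7.54248.

7.5425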